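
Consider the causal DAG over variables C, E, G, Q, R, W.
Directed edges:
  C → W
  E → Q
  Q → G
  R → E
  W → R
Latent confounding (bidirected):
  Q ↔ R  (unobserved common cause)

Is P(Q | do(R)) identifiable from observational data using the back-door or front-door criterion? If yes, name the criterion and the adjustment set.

P(Q|do(R)): frontdoor, adjust for {E}.

desc(R)\{R}={E,G,Q}; candidates ⊆ {C,W}.
R↔Q: latent back-door arc(s) into R.
size 0: {}; under {} R still reaches {C,G,Q,W} ∋ Q.
size 1: {C}, {W}; under {C} R still reaches {G,Q,W} ∋ Q.
size 2: {C,W}; under {C,W} R still reaches {G,Q} ∋ Q.
R↔Q cannot be blocked by any observed set — no back-door set.
{E}: (i) intercepts every directed R→Q path; (ii) no back-door R→{E}; (iii) {R} blocks every back-door {E}→Q. Front-door holds.
P(Q|do(R)) = Σ_{E} P(E|R) Σ_{R'} P(Q|E,R')P(R').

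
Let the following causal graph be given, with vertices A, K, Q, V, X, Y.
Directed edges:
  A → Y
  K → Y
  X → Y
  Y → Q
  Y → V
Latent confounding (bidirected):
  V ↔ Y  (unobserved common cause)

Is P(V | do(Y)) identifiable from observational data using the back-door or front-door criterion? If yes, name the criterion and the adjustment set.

desc(Y)\{Y}={Q,V}; candidates ⊆ {A,K,X}.
Y↔V: latent back-door arc(s) into Y.
size 0: {}; under {} Y still reaches {A,K,V,X} ∋ V.
size 1: {A}, {K}, {X}; under {A} Y still reaches {K,V,X} ∋ V.
size 2: {A,K}, {A,X}, {K,X}; under {A,K} Y still reaches {V,X} ∋ V.
Y↔V cannot be blocked by any observed set — no back-door set.
No mediator lies on a directed Y→…→V path.
Neither criterion identifies P(V|do(Y)) in this graph.

P(V|do(Y)): not identifiable (no BD/FD set).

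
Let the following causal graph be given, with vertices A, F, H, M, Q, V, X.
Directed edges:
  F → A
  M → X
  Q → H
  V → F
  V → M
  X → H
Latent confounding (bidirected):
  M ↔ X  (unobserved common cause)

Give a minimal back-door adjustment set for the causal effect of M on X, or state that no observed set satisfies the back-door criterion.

desc(M)\{M}={H,X}; candidates ⊆ {A,F,Q,V}.
M↔X: latent back-door arc(s) into M.
size 0: {}; under {} M still reaches {A,F,H,V,X} ∋ X.
size 1: {A}, {F}, {Q} …(+1); under {A} M still reaches {F,H,V,X} ∋ X.
size 2: {A,F}, {A,Q}, {A,V} …(+3); under {A,F} M still reaches {H,V,X} ∋ X.
M↔X cannot be blocked by any observed set — no back-door set.

M→X: no observed back-door set.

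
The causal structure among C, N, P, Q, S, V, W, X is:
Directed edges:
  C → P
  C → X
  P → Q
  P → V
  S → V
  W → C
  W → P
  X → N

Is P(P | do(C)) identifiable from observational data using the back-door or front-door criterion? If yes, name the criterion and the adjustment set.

desc(C)\{C}={N,P,Q,V,X}; candidates ⊆ {S,W}.
size 0: {}; under {} C still reaches {P,Q,V,W} ∋ P.
{W}: C⊥P given {W} in G with C→· removed — back-door holds.
P(P|do(C)) = Σ_{W} P(P|C,W)·P(W).

P(P|do(C)): backdoor, adjust for {W}.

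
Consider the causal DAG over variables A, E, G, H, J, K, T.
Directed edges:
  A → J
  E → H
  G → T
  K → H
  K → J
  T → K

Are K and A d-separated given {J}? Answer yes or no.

No — K and A are d-connected given {J}.

Bayes-Ball from K | {J} reaches {A,G,H,T}.
A ∈ reach(K|{J}) ⇒ K ⊥̸ A | {J}.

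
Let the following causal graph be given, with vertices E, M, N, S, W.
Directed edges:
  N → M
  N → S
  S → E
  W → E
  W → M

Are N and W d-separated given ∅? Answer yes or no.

Yes — N ⊥ W | ∅.

Bayes-Ball from N | ∅ reaches {E,M,S}.
W ∉ reach(N|∅) ⇒ N ⊥ W | ∅.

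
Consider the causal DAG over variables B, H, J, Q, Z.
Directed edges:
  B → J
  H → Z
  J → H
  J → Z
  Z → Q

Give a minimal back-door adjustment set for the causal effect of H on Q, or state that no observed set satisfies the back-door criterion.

H→Q: minimal back-door set {J}.

desc(H)\{H}={Q,Z}; candidates ⊆ {B,J}.
size 0: {}; under {} H still reaches {B,J,Q,Z} ∋ Q.
{J}: H⊥Q given {J} in G with H→· removed — back-door holds.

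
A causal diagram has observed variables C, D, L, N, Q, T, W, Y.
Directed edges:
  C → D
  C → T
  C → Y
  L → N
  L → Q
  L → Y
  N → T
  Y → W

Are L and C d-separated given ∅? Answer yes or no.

Bayes-Ball from L | ∅ reaches {N,Q,T,W,Y}.
C ∉ reach(L|∅) ⇒ L ⊥ C | ∅.

Yes — L ⊥ C | ∅.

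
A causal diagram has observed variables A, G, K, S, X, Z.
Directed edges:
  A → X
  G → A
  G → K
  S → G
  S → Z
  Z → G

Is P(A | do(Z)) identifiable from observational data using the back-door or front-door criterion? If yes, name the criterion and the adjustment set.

desc(Z)\{Z}={A,G,K,X}; candidates ⊆ {S}.
size 0: {}; under {} Z still reaches {A,G,K,S,X} ∋ A.
{S}: Z⊥A given {S} in G with Z→· removed — back-door holds.
P(A|do(Z)) = Σ_{S} P(A|Z,S)·P(S).

P(A|do(Z)): backdoor, adjust for {S}.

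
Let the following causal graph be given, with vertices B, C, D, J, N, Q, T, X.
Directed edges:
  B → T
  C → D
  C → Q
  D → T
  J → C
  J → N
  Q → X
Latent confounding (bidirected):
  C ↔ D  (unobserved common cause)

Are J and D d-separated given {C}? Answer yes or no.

Bayes-Ball from J | {C} reaches {D,N,T}.
D ∈ reach(J|{C}) ⇒ J ⊥̸ D | {C}.

No — J and D are d-connected given {C}.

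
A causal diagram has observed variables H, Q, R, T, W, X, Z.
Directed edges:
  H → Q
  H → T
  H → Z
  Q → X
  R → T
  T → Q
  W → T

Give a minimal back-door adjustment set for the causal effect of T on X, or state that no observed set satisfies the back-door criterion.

desc(T)\{T}={Q,X}; candidates ⊆ {H,R,W,Z}.
size 0: {}; under {} T still reaches {H,Q,R,W,X,Z} ∋ X.
{H}: T⊥X given {H} in G with T→· removed — back-door holds.

T→X: minimal back-door set {H}.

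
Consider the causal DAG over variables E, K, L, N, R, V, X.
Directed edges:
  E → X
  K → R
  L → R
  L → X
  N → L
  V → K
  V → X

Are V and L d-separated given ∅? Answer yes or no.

Bayes-Ball from V | ∅ reaches {K,R,X}.
L ∉ reach(V|∅) ⇒ V ⊥ L | ∅.

Yes — V ⊥ L | ∅.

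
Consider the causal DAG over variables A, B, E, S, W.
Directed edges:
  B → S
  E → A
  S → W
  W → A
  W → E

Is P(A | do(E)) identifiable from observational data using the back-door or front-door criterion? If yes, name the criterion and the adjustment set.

desc(E)\{E}={A}; candidates ⊆ {B,S,W}.
size 0: {}; under {} E still reaches {A,B,S,W} ∋ A.
{W}: E⊥A given {W} in G with E→· removed — back-door holds.
P(A|do(E)) = Σ_{W} P(A|E,W)·P(W).

P(A|do(E)): backdoor, adjust for {W}.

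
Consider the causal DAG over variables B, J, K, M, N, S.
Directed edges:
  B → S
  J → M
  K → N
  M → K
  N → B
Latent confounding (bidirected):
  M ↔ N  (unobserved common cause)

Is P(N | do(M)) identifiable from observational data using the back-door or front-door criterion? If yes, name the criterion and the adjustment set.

P(N|do(M)): frontdoor, adjust for {K}.

desc(M)\{M}={B,K,N,S}; candidates ⊆ {J}.
M↔N: latent back-door arc(s) into M.
size 0: {}; under {} M still reaches {B,J,N,S} ∋ N.
size 1: {J}; under {J} M still reaches {B,N,S} ∋ N.
M↔N cannot be blocked by any observed set — no back-door set.
{K}: (i) intercepts every directed M→N path; (ii) no back-door M→{K}; (iii) {M} blocks every back-door {K}→N. Front-door holds.
P(N|do(M)) = Σ_{K} P(K|M) Σ_{M'} P(N|K,M')P(M').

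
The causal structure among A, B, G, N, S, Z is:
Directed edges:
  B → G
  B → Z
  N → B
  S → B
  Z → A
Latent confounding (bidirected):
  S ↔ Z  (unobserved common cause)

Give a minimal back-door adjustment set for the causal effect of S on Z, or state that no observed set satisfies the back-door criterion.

S→Z: no observed back-door set.

desc(S)\{S}={A,B,G,Z}; candidates ⊆ {N}.
S↔Z: latent back-door arc(s) into S.
size 0: {}; under {} S still reaches {A,Z} ∋ Z.
size 1: {N}; under {N} S still reaches {A,Z} ∋ Z.
S↔Z cannot be blocked by any observed set — no back-door set.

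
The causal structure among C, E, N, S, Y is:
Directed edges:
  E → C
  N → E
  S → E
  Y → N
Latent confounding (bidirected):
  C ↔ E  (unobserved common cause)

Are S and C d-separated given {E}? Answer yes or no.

Bayes-Ball from S | {E} reaches {C,N,Y}.
C ∈ reach(S|{E}) ⇒ S ⊥̸ C | {E}.

No — S and C are d-connected given {E}.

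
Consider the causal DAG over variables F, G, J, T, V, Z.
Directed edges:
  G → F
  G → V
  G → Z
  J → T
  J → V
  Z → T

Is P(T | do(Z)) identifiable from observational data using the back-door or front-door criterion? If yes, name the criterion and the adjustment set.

desc(Z)\{Z}={T}; candidates ⊆ {F,G,J,V}.
∅: Z⊥T given ∅ in G with Z→· removed — back-door holds.
P(T|do(Z)) = P(T|Z) — no adjustment needed.

P(T|do(Z)): backdoor, adjust for ∅.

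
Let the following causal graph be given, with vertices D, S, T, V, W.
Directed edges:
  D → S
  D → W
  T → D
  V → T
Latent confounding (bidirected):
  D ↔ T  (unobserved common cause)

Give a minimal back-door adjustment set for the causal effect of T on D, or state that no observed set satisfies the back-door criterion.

T→D: no observed back-door set.

desc(T)\{T}={D,S,W}; candidates ⊆ {V}.
T↔D: latent back-door arc(s) into T.
size 0: {}; under {} T still reaches {D,S,V,W} ∋ D.
size 1: {V}; under {V} T still reaches {D,S,W} ∋ D.
T↔D cannot be blocked by any observed set — no back-door set.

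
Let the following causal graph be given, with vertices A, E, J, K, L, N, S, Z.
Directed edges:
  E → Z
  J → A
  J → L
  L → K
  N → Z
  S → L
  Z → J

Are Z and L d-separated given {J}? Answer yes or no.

Yes — Z ⊥ L | {J}.

Bayes-Ball from Z | {J} reaches {E,N}.
L ∉ reach(Z|{J}) ⇒ Z ⊥ L | {J}.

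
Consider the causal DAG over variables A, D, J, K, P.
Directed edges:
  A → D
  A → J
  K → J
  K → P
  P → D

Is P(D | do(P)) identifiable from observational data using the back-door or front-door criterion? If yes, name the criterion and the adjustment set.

desc(P)\{P}={D}; candidates ⊆ {A,J,K}.
∅: P⊥D given ∅ in G with P→· removed — back-door holds.
P(D|do(P)) = P(D|P) — no adjustment needed.

P(D|do(P)): backdoor, adjust for ∅.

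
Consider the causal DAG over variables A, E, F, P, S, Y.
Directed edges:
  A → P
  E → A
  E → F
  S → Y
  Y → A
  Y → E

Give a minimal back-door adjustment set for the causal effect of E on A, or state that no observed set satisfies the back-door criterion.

E→A: minimal back-door set {Y}.

desc(E)\{E}={A,F,P}; candidates ⊆ {S,Y}.
size 0: {}; under {} E still reaches {A,P,S,Y} ∋ A.
{Y}: E⊥A given {Y} in G with E→· removed — back-door holds.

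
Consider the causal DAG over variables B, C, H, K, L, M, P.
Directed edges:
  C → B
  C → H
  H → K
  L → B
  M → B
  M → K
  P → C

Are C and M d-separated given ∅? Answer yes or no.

Bayes-Ball from C | ∅ reaches {B,H,K,P}.
M ∉ reach(C|∅) ⇒ C ⊥ M | ∅.

Yes — C ⊥ M | ∅.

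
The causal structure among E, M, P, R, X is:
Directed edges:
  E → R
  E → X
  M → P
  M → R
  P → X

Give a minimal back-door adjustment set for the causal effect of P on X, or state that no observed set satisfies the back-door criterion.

P→X: minimal back-door set ∅.

desc(P)\{P}={X}; candidates ⊆ {E,M,R}.
∅: P⊥X given ∅ in G with P→· removed — back-door holds.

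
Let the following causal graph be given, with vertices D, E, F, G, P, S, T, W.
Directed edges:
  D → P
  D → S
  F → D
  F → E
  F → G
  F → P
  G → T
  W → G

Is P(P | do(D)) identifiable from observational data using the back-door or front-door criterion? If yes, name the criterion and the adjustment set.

desc(D)\{D}={P,S}; candidates ⊆ {E,F,G,T,W}.
size 0: {}; under {} D still reaches {E,F,G,P,T} ∋ P.
{F}: D⊥P given {F} in G with D→· removed — back-door holds.
P(P|do(D)) = Σ_{F} P(P|D,F)·P(F).

P(P|do(D)): backdoor, adjust for {F}.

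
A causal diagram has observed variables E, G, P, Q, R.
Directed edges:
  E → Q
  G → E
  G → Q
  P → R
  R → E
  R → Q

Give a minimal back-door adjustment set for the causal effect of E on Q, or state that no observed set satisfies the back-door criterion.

E→Q: minimal back-door set {G, R}.

desc(E)\{E}={Q}; candidates ⊆ {G,P,R}.
size 0: {}; under {} E still reaches {G,P,Q,R} ∋ Q.
size 1: {G}, {P}, {R}; under {G} E still reaches {P,Q,R} ∋ Q.
{G,R}: E⊥Q given {G,R} in G with E→· removed — back-door holds.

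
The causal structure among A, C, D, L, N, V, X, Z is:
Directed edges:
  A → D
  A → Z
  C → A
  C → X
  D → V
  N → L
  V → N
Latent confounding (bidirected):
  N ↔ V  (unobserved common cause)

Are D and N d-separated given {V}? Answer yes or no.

Bayes-Ball from D | {V} reaches {A,C,L,N,X,Z}.
N ∈ reach(D|{V}) ⇒ D ⊥̸ N | {V}.

No — D and N are d-connected given {V}.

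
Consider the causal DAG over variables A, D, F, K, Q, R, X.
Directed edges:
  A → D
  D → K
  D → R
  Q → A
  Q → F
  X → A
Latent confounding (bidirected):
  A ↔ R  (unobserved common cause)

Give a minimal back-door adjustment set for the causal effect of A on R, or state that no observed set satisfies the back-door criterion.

desc(A)\{A}={D,K,R}; candidates ⊆ {F,Q,X}.
A↔R: latent back-door arc(s) into A.
size 0: {}; under {} A still reaches {F,Q,R,X} ∋ R.
size 1: {F}, {Q}, {X}; under {F} A still reaches {Q,R,X} ∋ R.
size 2: {F,Q}, {F,X}, {Q,X}; under {F,Q} A still reaches {R,X} ∋ R.
A↔R cannot be blocked by any observed set — no back-door set.

A→R: no observed back-door set.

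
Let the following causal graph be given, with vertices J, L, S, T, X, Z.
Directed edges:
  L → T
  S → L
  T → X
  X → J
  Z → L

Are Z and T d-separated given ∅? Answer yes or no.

Bayes-Ball from Z | ∅ reaches {J,L,T,X}.
T ∈ reach(Z|∅) ⇒ Z ⊥̸ T | ∅.

No — Z and T are d-connected given ∅.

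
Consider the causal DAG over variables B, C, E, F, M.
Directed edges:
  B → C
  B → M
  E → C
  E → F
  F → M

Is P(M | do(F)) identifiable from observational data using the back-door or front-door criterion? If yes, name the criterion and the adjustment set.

desc(F)\{F}={M}; candidates ⊆ {B,C,E}.
∅: F⊥M given ∅ in G with F→· removed — back-door holds.
P(M|do(F)) = P(M|F) — no adjustment needed.

P(M|do(F)): backdoor, adjust for ∅.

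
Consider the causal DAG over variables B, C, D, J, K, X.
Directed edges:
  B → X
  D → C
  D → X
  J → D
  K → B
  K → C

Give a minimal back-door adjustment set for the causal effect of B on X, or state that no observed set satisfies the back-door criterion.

B→X: minimal back-door set ∅.

desc(B)\{B}={X}; candidates ⊆ {C,D,J,K}.
∅: B⊥X given ∅ in G with B→· removed — back-door holds.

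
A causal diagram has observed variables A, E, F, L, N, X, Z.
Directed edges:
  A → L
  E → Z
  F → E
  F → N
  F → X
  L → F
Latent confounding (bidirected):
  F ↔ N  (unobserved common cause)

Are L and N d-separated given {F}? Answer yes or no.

No — L and N are d-connected given {F}.

Bayes-Ball from L | {F} reaches {A,N}.
N ∈ reach(L|{F}) ⇒ L ⊥̸ N | {F}.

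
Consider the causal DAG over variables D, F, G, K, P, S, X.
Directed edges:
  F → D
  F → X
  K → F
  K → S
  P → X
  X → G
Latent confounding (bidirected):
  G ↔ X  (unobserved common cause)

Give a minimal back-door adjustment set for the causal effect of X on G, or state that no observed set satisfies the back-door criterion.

desc(X)\{X}={G}; candidates ⊆ {D,F,K,P,S}.
X↔G: latent back-door arc(s) into X.
size 0: {}; under {} X still reaches {D,F,G,K,P,S} ∋ G.
size 1: {D}, {F}, {K} …(+2); under {D} X still reaches {F,G,K,P,S} ∋ G.
size 2: {D,F}, {D,K}, {D,P} …(+7); under {D,F} X still reaches {G,P} ∋ G.
X↔G cannot be blocked by any observed set — no back-door set.

X→G: no observed back-door set.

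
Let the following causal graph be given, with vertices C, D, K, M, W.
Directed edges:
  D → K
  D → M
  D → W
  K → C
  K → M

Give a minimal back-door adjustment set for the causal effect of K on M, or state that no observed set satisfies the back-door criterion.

K→M: minimal back-door set {D}.

desc(K)\{K}={C,M}; candidates ⊆ {D,W}.
size 0: {}; under {} K still reaches {D,M,W} ∋ M.
{D}: K⊥M given {D} in G with K→· removed — back-door holds.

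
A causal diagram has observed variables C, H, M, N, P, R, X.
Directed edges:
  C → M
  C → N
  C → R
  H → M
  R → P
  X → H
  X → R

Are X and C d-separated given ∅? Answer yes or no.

Yes — X ⊥ C | ∅.

Bayes-Ball from X | ∅ reaches {H,M,P,R}.
C ∉ reach(X|∅) ⇒ X ⊥ C | ∅.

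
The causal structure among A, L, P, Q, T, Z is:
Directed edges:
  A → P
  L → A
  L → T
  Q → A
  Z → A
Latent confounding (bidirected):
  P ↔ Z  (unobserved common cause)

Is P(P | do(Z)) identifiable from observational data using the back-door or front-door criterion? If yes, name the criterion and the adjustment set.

desc(Z)\{Z}={A,P}; candidates ⊆ {L,Q,T}.
Z↔P: latent back-door arc(s) into Z.
size 0: {}; under {} Z still reaches {P} ∋ P.
size 1: {L}, {Q}, {T}; under {L} Z still reaches {P} ∋ P.
size 2: {L,Q}, {L,T}, {Q,T}; under {L,Q} Z still reaches {P} ∋ P.
Z↔P cannot be blocked by any observed set — no back-door set.
{A}: (i) intercepts every directed Z→P path; (ii) no back-door Z→{A}; (iii) {Z} blocks every back-door {A}→P. Front-door holds.
P(P|do(Z)) = Σ_{A} P(A|Z) Σ_{Z'} P(P|A,Z')P(Z').

P(P|do(Z)): frontdoor, adjust for {A}.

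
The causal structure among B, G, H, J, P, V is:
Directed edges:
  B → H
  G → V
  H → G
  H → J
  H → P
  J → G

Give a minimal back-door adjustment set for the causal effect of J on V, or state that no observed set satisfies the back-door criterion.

J→V: minimal back-door set {H}.

desc(J)\{J}={G,V}; candidates ⊆ {B,H,P}.
size 0: {}; under {} J still reaches {B,G,H,P,V} ∋ V.
{H}: J⊥V given {H} in G with J→· removed — back-door holds.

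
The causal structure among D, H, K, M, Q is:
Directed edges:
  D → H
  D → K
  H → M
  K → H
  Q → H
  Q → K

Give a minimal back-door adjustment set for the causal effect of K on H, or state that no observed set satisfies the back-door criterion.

K→H: minimal back-door set {D, Q}.

desc(K)\{K}={H,M}; candidates ⊆ {D,Q}.
size 0: {}; under {} K still reaches {D,H,M,Q} ∋ H.
size 1: {D}, {Q}; under {D} K still reaches {H,M,Q} ∋ H.
{D,Q}: K⊥H given {D,Q} in G with K→· removed — back-door holds.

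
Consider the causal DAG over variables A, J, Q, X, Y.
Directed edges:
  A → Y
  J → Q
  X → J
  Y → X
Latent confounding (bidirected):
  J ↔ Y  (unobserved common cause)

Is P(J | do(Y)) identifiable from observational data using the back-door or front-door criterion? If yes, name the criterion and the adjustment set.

P(J|do(Y)): frontdoor, adjust for {X}.

desc(Y)\{Y}={J,Q,X}; candidates ⊆ {A}.
Y↔J: latent back-door arc(s) into Y.
size 0: {}; under {} Y still reaches {A,J,Q} ∋ J.
size 1: {A}; under {A} Y still reaches {J,Q} ∋ J.
Y↔J cannot be blocked by any observed set — no back-door set.
{X}: (i) intercepts every directed Y→J path; (ii) no back-door Y→{X}; (iii) {Y} blocks every back-door {X}→J. Front-door holds.
P(J|do(Y)) = Σ_{X} P(X|Y) Σ_{Y'} P(J|X,Y')P(Y').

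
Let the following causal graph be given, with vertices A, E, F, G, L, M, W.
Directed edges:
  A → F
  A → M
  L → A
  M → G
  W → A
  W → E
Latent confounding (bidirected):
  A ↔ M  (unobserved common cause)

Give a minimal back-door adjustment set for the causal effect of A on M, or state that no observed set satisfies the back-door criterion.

A→M: no observed back-door set.

desc(A)\{A}={F,G,M}; candidates ⊆ {E,L,W}.
A↔M: latent back-door arc(s) into A.
size 0: {}; under {} A still reaches {E,G,L,M,W} ∋ M.
size 1: {E}, {L}, {W}; under {E} A still reaches {G,L,M,W} ∋ M.
size 2: {E,L}, {E,W}, {L,W}; under {E,L} A still reaches {G,M,W} ∋ M.
A↔M cannot be blocked by any observed set — no back-door set.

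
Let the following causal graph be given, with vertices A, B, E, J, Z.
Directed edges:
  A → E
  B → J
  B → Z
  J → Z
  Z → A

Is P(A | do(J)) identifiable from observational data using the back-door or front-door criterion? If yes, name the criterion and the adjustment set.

P(A|do(J)): backdoor, adjust for {B}.

desc(J)\{J}={A,E,Z}; candidates ⊆ {B}.
size 0: {}; under {} J still reaches {A,B,E,Z} ∋ A.
{B}: J⊥A given {B} in G with J→· removed — back-door holds.
P(A|do(J)) = Σ_{B} P(A|J,B)·P(B).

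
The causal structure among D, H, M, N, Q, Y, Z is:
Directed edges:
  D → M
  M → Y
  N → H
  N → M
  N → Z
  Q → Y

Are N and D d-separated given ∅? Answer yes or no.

Bayes-Ball from N | ∅ reaches {H,M,Y,Z}.
D ∉ reach(N|∅) ⇒ N ⊥ D | ∅.

Yes — N ⊥ D | ∅.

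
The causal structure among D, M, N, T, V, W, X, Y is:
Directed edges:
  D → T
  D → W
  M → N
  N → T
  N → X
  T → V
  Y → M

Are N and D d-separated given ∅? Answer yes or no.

Yes — N ⊥ D | ∅.

Bayes-Ball from N | ∅ reaches {M,T,V,X,Y}.
D ∉ reach(N|∅) ⇒ N ⊥ D | ∅.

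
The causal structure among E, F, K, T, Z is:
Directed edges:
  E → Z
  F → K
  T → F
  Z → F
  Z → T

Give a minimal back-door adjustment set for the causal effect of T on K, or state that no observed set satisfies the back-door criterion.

T→K: minimal back-door set {Z}.

desc(T)\{T}={F,K}; candidates ⊆ {E,Z}.
size 0: {}; under {} T still reaches {E,F,K,Z} ∋ K.
{Z}: T⊥K given {Z} in G with T→· removed — back-door holds.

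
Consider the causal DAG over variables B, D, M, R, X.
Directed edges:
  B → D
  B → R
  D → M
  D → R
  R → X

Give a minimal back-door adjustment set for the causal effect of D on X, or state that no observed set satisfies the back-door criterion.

D→X: minimal back-door set {B}.

desc(D)\{D}={M,R,X}; candidates ⊆ {B}.
size 0: {}; under {} D still reaches {B,R,X} ∋ X.
{B}: D⊥X given {B} in G with D→· removed — back-door holds.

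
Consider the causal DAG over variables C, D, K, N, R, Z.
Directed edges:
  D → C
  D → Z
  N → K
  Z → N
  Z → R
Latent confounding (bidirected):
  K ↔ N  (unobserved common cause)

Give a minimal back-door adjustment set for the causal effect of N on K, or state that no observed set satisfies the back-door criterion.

N→K: no observed back-door set.

desc(N)\{N}={K}; candidates ⊆ {C,D,R,Z}.
N↔K: latent back-door arc(s) into N.
size 0: {}; under {} N still reaches {C,D,K,R,Z} ∋ K.
size 1: {C}, {D}, {R} …(+1); under {C} N still reaches {D,K,R,Z} ∋ K.
size 2: {C,D}, {C,R}, {C,Z} …(+3); under {C,D} N still reaches {K,R,Z} ∋ K.
N↔K cannot be blocked by any observed set — no back-door set.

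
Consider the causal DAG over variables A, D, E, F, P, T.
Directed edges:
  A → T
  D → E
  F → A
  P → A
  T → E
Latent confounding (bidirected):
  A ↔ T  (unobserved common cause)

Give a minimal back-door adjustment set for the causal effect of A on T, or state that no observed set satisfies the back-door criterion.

desc(A)\{A}={E,T}; candidates ⊆ {D,F,P}.
A↔T: latent back-door arc(s) into A.
size 0: {}; under {} A still reaches {E,F,P,T} ∋ T.
size 1: {D}, {F}, {P}; under {D} A still reaches {E,F,P,T} ∋ T.
size 2: {D,F}, {D,P}, {F,P}; under {D,F} A still reaches {E,P,T} ∋ T.
A↔T cannot be blocked by any observed set — no back-door set.

A→T: no observed back-door set.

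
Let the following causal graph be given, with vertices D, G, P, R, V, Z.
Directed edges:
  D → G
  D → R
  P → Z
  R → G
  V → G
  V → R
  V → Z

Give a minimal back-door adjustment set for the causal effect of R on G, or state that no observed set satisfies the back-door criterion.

R→G: minimal back-door set {D, V}.

desc(R)\{R}={G}; candidates ⊆ {D,P,V,Z}.
size 0: {}; under {} R still reaches {D,G,V,Z} ∋ G.
size 1: {D}, {P}, {V} …(+1); under {D} R still reaches {G,V,Z} ∋ G.
{D,V}: R⊥G given {D,V} in G with R→· removed — back-door holds.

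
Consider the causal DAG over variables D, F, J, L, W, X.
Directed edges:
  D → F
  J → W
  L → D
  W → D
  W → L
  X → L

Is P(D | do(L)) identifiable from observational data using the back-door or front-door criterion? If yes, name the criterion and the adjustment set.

desc(L)\{L}={D,F}; candidates ⊆ {J,W,X}.
size 0: {}; under {} L still reaches {D,F,J,W,X} ∋ D.
{W}: L⊥D given {W} in G with L→· removed — back-door holds.
P(D|do(L)) = Σ_{W} P(D|L,W)·P(W).

P(D|do(L)): backdoor, adjust for {W}.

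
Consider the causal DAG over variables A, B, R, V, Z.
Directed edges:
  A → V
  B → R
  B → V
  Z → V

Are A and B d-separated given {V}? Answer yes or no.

Bayes-Ball from A | {V} reaches {B,R,Z}.
B ∈ reach(A|{V}) ⇒ A ⊥̸ B | {V}.

No — A and B are d-connected given {V}.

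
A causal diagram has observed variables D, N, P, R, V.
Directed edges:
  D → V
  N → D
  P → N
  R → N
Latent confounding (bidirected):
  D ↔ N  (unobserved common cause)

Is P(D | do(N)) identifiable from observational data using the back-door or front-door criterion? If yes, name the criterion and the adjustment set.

P(D|do(N)): not identifiable (no BD/FD set).

desc(N)\{N}={D,V}; candidates ⊆ {P,R}.
N↔D: latent back-door arc(s) into N.
size 0: {}; under {} N still reaches {D,P,R,V} ∋ D.
size 1: {P}, {R}; under {P} N still reaches {D,R,V} ∋ D.
size 2: {P,R}; under {P,R} N still reaches {D,V} ∋ D.
N↔D cannot be blocked by any observed set — no back-door set.
No mediator lies on a directed N→…→D path.
Neither criterion identifies P(D|do(N)) in this graph.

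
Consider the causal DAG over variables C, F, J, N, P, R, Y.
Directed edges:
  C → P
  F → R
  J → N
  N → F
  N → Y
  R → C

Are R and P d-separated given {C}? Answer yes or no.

Yes — R ⊥ P | {C}.

Bayes-Ball from R | {C} reaches {F,J,N,Y}.
P ∉ reach(R|{C}) ⇒ R ⊥ P | {C}.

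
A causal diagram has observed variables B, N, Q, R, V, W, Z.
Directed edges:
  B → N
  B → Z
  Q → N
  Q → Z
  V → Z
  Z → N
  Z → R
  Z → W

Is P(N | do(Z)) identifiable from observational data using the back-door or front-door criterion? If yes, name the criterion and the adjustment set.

desc(Z)\{Z}={N,R,W}; candidates ⊆ {B,Q,V}.
size 0: {}; under {} Z still reaches {B,N,Q,V} ∋ N.
size 1: {B}, {Q}, {V}; under {B} Z still reaches {N,Q,V} ∋ N.
{B,Q}: Z⊥N given {B,Q} in G with Z→· removed — back-door holds.
P(N|do(Z)) = Σ_{B,Q} P(N|Z,B,Q)·P(B,Q).

P(N|do(Z)): backdoor, adjust for {B, Q}.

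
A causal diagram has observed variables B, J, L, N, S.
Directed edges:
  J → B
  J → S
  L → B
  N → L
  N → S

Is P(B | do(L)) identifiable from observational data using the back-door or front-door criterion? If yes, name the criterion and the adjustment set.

desc(L)\{L}={B}; candidates ⊆ {J,N,S}.
∅: L⊥B given ∅ in G with L→· removed — back-door holds.
P(B|do(L)) = P(B|L) — no adjustment needed.

P(B|do(L)): backdoor, adjust for ∅.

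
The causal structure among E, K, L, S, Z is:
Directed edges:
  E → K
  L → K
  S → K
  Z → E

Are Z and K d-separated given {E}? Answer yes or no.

Yes — Z ⊥ K | {E}.

Bayes-Ball from Z | {E} reaches ∅.
K ∉ reach(Z|{E}) ⇒ Z ⊥ K | {E}.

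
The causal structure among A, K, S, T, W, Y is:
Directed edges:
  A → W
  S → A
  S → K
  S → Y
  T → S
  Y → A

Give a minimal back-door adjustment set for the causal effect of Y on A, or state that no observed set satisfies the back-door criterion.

Y→A: minimal back-door set {S}.

desc(Y)\{Y}={A,W}; candidates ⊆ {K,S,T}.
size 0: {}; under {} Y still reaches {A,K,S,T,W} ∋ A.
{S}: Y⊥A given {S} in G with Y→· removed — back-door holds.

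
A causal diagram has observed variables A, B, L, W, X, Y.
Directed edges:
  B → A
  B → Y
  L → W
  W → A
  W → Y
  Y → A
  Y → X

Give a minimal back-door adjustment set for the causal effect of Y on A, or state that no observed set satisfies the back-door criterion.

desc(Y)\{Y}={A,X}; candidates ⊆ {B,L,W}.
size 0: {}; under {} Y still reaches {A,B,L,W} ∋ A.
size 1: {B}, {L}, {W}; under {B} Y still reaches {A,L,W} ∋ A.
{B,W}: Y⊥A given {B,W} in G with Y→· removed — back-door holds.

Y→A: minimal back-door set {B, W}.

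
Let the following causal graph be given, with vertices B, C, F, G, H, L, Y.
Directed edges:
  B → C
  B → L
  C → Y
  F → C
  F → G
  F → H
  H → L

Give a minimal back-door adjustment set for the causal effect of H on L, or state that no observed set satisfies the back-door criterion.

H→L: minimal back-door set ∅.

desc(H)\{H}={L}; candidates ⊆ {B,C,F,G,Y}.
∅: H⊥L given ∅ in G with H→· removed — back-door holds.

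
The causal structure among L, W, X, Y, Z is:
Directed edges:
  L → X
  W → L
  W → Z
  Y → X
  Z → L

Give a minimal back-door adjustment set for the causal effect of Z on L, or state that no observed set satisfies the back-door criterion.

Z→L: minimal back-door set {W}.

desc(Z)\{Z}={L,X}; candidates ⊆ {W,Y}.
size 0: {}; under {} Z still reaches {L,W,X} ∋ L.
{W}: Z⊥L given {W} in G with Z→· removed — back-door holds.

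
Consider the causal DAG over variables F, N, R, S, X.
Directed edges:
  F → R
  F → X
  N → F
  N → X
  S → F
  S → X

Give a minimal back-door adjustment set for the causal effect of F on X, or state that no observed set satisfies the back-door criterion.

desc(F)\{F}={R,X}; candidates ⊆ {N,S}.
size 0: {}; under {} F still reaches {N,S,X} ∋ X.
size 1: {N}, {S}; under {N} F still reaches {S,X} ∋ X.
{N,S}: F⊥X given {N,S} in G with F→· removed — back-door holds.

F→X: minimal back-door set {N, S}.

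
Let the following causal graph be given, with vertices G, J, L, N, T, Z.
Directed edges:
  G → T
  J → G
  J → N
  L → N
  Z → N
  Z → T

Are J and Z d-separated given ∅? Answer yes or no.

Bayes-Ball from J | ∅ reaches {G,N,T}.
Z ∉ reach(J|∅) ⇒ J ⊥ Z | ∅.

Yes — J ⊥ Z | ∅.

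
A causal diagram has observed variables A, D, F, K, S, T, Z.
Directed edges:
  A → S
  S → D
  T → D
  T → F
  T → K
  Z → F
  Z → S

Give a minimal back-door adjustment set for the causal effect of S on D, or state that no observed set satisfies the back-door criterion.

S→D: minimal back-door set ∅.

desc(S)\{S}={D}; candidates ⊆ {A,F,K,T,Z}.
∅: S⊥D given ∅ in G with S→· removed — back-door holds.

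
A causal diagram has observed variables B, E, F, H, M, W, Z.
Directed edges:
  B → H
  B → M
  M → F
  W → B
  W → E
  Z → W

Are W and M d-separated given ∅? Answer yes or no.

No — W and M are d-connected given ∅.

Bayes-Ball from W | ∅ reaches {B,E,F,H,M,Z}.
M ∈ reach(W|∅) ⇒ W ⊥̸ M | ∅.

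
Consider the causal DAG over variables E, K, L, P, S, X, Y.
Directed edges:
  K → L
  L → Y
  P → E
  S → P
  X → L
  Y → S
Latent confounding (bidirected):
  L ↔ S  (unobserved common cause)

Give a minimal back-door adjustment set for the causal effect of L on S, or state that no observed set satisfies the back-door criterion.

desc(L)\{L}={E,P,S,Y}; candidates ⊆ {K,X}.
L↔S: latent back-door arc(s) into L.
size 0: {}; under {} L still reaches {E,K,P,S,X} ∋ S.
size 1: {K}, {X}; under {K} L still reaches {E,P,S,X} ∋ S.
size 2: {K,X}; under {K,X} L still reaches {E,P,S} ∋ S.
L↔S cannot be blocked by any observed set — no back-door set.

L→S: no observed back-door set.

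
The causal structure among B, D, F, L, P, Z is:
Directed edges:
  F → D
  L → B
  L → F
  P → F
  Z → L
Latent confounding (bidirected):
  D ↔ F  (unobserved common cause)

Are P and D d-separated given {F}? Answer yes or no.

No — P and D are d-connected given {F}.

Bayes-Ball from P | {F} reaches {B,D,L,Z}.
D ∈ reach(P|{F}) ⇒ P ⊥̸ D | {F}.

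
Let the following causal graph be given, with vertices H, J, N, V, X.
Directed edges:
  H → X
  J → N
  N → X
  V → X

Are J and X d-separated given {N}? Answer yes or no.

Yes — J ⊥ X | {N}.

Bayes-Ball from J | {N} reaches ∅.
X ∉ reach(J|{N}) ⇒ J ⊥ X | {N}.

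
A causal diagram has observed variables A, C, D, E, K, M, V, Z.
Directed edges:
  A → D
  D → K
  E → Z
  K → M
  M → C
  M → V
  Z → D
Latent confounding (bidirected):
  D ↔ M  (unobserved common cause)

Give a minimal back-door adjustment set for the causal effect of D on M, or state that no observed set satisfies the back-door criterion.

desc(D)\{D}={C,K,M,V}; candidates ⊆ {A,E,Z}.
D↔M: latent back-door arc(s) into D.
size 0: {}; under {} D still reaches {A,C,E,M,V,Z} ∋ M.
size 1: {A}, {E}, {Z}; under {A} D still reaches {C,E,M,V,Z} ∋ M.
size 2: {A,E}, {A,Z}, {E,Z}; under {A,E} D still reaches {C,M,V,Z} ∋ M.
D↔M cannot be blocked by any observed set — no back-door set.

D→M: no observed back-door set.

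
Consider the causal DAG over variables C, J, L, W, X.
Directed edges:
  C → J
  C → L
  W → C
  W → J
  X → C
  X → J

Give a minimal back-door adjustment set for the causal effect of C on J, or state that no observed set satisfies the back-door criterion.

desc(C)\{C}={J,L}; candidates ⊆ {W,X}.
size 0: {}; under {} C still reaches {J,W,X} ∋ J.
size 1: {W}, {X}; under {W} C still reaches {J,X} ∋ J.
{W,X}: C⊥J given {W,X} in G with C→· removed — back-door holds.

C→J: minimal back-door set {W, X}.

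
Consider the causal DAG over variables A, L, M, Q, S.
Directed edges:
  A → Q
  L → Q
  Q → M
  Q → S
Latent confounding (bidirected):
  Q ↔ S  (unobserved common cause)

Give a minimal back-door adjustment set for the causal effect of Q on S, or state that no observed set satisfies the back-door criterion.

Q→S: no observed back-door set.

desc(Q)\{Q}={M,S}; candidates ⊆ {A,L}.
Q↔S: latent back-door arc(s) into Q.
size 0: {}; under {} Q still reaches {A,L,S} ∋ S.
size 1: {A}, {L}; under {A} Q still reaches {L,S} ∋ S.
size 2: {A,L}; under {A,L} Q still reaches {S} ∋ S.
Q↔S cannot be blocked by any observed set — no back-door set.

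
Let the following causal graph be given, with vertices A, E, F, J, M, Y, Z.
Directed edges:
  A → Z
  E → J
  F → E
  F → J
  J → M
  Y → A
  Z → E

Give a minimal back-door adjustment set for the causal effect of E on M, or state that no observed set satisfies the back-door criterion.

E→M: minimal back-door set {F}.

desc(E)\{E}={J,M}; candidates ⊆ {A,F,Y,Z}.
size 0: {}; under {} E still reaches {A,F,J,M,Y,Z} ∋ M.
{F}: E⊥M given {F} in G with E→· removed — back-door holds.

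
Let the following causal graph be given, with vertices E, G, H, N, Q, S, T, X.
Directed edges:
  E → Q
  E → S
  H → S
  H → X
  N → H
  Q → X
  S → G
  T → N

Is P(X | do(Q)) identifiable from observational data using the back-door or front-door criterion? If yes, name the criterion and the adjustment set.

desc(Q)\{Q}={X}; candidates ⊆ {E,G,H,N,S,T}.
∅: Q⊥X given ∅ in G with Q→· removed — back-door holds.
P(X|do(Q)) = P(X|Q) — no adjustment needed.

P(X|do(Q)): backdoor, adjust for ∅.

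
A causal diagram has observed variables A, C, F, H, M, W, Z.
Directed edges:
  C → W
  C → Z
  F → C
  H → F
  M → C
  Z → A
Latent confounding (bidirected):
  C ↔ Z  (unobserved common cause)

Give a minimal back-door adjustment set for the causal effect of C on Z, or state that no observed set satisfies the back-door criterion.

desc(C)\{C}={A,W,Z}; candidates ⊆ {F,H,M}.
C↔Z: latent back-door arc(s) into C.
size 0: {}; under {} C still reaches {A,F,H,M,Z} ∋ Z.
size 1: {F}, {H}, {M}; under {F} C still reaches {A,M,Z} ∋ Z.
size 2: {F,H}, {F,M}, {H,M}; under {F,H} C still reaches {A,M,Z} ∋ Z.
C↔Z cannot be blocked by any observed set — no back-door set.

C→Z: no observed back-door set.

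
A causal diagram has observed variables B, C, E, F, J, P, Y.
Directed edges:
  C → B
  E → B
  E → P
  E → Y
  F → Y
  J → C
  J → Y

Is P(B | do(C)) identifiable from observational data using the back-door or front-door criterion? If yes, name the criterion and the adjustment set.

P(B|do(C)): backdoor, adjust for ∅.

desc(C)\{C}={B}; candidates ⊆ {E,F,J,P,Y}.
∅: C⊥B given ∅ in G with C→· removed — back-door holds.
P(B|do(C)) = P(B|C) — no adjustment needed.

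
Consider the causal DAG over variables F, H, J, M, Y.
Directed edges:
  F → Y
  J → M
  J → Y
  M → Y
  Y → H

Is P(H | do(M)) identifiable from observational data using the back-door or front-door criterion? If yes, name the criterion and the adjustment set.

P(H|do(M)): backdoor, adjust for {J}.

desc(M)\{M}={H,Y}; candidates ⊆ {F,J}.
size 0: {}; under {} M still reaches {H,J,Y} ∋ H.
{J}: M⊥H given {J} in G with M→· removed — back-door holds.
P(H|do(M)) = Σ_{J} P(H|M,J)·P(J).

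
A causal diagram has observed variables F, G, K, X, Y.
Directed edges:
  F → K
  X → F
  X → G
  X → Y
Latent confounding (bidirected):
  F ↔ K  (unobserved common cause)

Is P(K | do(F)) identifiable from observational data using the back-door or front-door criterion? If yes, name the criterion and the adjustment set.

desc(F)\{F}={K}; candidates ⊆ {G,X,Y}.
F↔K: latent back-door arc(s) into F.
size 0: {}; under {} F still reaches {G,K,X,Y} ∋ K.
size 1: {G}, {X}, {Y}; under {G} F still reaches {K,X,Y} ∋ K.
size 2: {G,X}, {G,Y}, {X,Y}; under {G,X} F still reaches {K} ∋ K.
F↔K cannot be blocked by any observed set — no back-door set.
No mediator lies on a directed F→…→K path.
Neither criterion identifies P(K|do(F)) in this graph.

P(K|do(F)): not identifiable (no BD/FD set).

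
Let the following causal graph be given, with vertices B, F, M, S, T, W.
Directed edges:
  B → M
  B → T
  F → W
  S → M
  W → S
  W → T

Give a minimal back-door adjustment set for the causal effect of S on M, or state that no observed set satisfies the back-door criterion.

S→M: minimal back-door set ∅.

desc(S)\{S}={M}; candidates ⊆ {B,F,T,W}.
∅: S⊥M given ∅ in G with S→· removed — back-door holds.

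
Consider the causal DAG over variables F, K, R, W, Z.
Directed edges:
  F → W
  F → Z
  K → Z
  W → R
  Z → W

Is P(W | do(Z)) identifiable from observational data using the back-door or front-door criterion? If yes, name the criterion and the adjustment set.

desc(Z)\{Z}={R,W}; candidates ⊆ {F,K}.
size 0: {}; under {} Z still reaches {F,K,R,W} ∋ W.
{F}: Z⊥W given {F} in G with Z→· removed — back-door holds.
P(W|do(Z)) = Σ_{F} P(W|Z,F)·P(F).

P(W|do(Z)): backdoor, adjust for {F}.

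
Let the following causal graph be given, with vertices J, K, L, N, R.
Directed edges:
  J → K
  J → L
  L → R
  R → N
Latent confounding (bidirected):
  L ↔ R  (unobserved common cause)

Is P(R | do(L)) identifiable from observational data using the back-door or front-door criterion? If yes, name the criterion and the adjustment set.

desc(L)\{L}={N,R}; candidates ⊆ {J,K}.
L↔R: latent back-door arc(s) into L.
size 0: {}; under {} L still reaches {J,K,N,R} ∋ R.
size 1: {J}, {K}; under {J} L still reaches {N,R} ∋ R.
size 2: {J,K}; under {J,K} L still reaches {N,R} ∋ R.
L↔R cannot be blocked by any observed set — no back-door set.
No mediator lies on a directed L→…→R path.
Neither criterion identifies P(R|do(L)) in this graph.

P(R|do(L)): not identifiable (no BD/FD set).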